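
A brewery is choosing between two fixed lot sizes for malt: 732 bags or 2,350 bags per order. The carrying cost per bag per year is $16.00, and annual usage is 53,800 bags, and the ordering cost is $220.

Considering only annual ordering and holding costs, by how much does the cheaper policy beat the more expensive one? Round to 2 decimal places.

$1,811.20

Annual cost at Q: ordering D·S/Q plus holding Q·H/2.
TC(732) = (53,800/732)×220 + (732/2)×16 = $22,025.40
TC(2,350) = (53,800/2,350)×220 + (2,350/2)×16 = $23,836.60
|ΔTC| = |$22,025.40 − $23,836.60| = $1,811.20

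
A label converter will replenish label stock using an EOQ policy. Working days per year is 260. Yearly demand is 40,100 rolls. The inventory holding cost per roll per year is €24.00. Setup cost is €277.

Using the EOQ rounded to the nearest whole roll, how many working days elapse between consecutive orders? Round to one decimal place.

EOQ = √(2DS/H) = √(2 × 40,100 × 277 / 24)
    = √(925,641.67) ≈ 962.10 → Q = 962 rolls
Cycle time = (working days × Q)/D = (260 × 962) / 40,100 = 6.237 days

6.2 days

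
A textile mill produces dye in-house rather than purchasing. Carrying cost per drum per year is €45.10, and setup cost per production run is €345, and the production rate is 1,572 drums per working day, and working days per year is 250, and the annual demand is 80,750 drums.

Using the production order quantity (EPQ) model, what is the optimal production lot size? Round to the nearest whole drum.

1,247 drums

d = 80,750/250 = 323.0000 drums/day;  effective holding cost H(1 − d/p) = 45.1·(1 − 323.0000/1572) = 35.83327
Q* = √(2DS / H_eff) = √(2·80,750·345 / 35.83327) ≈ 1,246.96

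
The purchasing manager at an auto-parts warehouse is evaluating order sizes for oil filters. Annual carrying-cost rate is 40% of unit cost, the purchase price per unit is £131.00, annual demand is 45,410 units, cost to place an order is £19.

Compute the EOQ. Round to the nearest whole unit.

Carrying cost H = £131 × 40% = £52.4000/unit/yr
Q* = √(2·D·S / H) = √(2·45,410·19 / 52.4) = √32,930.9 ≈ 181.47

181 units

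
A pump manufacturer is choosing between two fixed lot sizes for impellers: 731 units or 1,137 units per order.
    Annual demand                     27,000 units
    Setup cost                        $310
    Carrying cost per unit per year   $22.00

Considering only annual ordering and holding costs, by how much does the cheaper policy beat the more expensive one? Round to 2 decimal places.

Annual cost at Q: ordering D·S/Q plus holding Q·H/2.
TC(731) = (27,000/731)×310 + (731/2)×22 = $19,491.07
TC(1,137) = (27,000/1,137)×310 + (1,137/2)×22 = $19,868.48
Lots of 731 are cheaper by $377.41.

$377.41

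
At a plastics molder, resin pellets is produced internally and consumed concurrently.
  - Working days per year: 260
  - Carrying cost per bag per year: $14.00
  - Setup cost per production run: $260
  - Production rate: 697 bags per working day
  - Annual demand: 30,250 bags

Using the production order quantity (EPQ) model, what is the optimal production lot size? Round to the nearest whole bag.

d = 30,250/260 = 116.3462 bags/day;  effective holding cost H(1 − d/p) = 14·(1 − 116.3462/697) = 11.66306
Q* = √(2DS / H_eff) = √(2·30,250·260 / 11.66306) ≈ 1,161.34

1,161 bags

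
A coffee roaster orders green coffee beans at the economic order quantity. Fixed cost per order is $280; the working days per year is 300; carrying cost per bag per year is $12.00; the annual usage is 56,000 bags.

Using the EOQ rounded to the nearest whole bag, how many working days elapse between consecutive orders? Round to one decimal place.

8.7 days

EOQ = √(2DS/H) = √(2 × 56,000 × 280 / 12)
    = √(2,613,333.33) ≈ 1,616.58 → Q = 1,617 bags
T = Q/D × 300 days = 1,617/56,000 × 300 = 8.662 days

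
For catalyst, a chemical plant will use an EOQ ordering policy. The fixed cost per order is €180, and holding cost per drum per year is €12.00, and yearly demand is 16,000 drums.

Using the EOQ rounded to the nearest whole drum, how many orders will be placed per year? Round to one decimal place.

23.1 orders per year

EOQ = √(2DS/H) = √(2 × 16,000 × 180 / 12)
    = √(480,000.00) ≈ 692.82 → Q = 693
N = D/Q = 16,000/693 ≈ 23.088 orders/yr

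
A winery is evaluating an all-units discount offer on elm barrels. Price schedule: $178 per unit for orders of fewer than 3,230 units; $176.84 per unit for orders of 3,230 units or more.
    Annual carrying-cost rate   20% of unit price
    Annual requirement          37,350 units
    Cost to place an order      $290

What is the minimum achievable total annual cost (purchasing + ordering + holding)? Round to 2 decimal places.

H₁ = 20%×$178 = $35.6000;  H₂ = 20%×$176.84 = $35.3680
EOQ₁ = √(2×37,350×290/35.6000) = 780.07  (< 3,230, feasible at tier 1)
EOQ₂ = √(2×37,350×290/35.3680) = 782.63  (< 3,230 → use Q = 3,230 at tier-2 price)
TC(tier 1 (EOQ₁), Q≈780.1) = $6,676,070.54
TC(tier 2, Q≈3,230.0) = $6,665,446.73
Minimum at tier 2: $6,665,446.73

$6,665,446.73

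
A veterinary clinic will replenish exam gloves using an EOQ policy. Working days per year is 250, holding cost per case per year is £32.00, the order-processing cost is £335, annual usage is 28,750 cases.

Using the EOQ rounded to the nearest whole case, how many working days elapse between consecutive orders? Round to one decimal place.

6.7 days

Optimal lot size Q* = (2 × 28,750 × £335 / £32)^½ ≈ 775.86 → Q = 776 cases
T = Q/D × 250 days = 776/28,750 × 250 = 6.748 days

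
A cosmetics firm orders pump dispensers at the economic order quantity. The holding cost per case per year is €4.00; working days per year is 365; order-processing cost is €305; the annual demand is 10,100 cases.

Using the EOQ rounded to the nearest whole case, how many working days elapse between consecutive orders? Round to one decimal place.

44.8 days

Q* = √(2·D·S / H) = √(2·10,100·305 / 4) = √1,540,250.0 ≈ 1,241.07 → Q = 1,241 cases
Cycle time = (working days × Q)/D = (365 × 1,241) / 10,100 = 44.848 days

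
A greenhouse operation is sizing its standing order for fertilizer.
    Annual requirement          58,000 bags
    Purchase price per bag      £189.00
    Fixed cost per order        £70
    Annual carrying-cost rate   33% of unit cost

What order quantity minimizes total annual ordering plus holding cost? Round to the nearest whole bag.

361 bags

Carrying cost H = £189 × 33% = £62.3700/bag/yr
EOQ = √(2DS/H) = √(2 × 58,000 × 70 / 62.37)
    = √(130,190.80) ≈ 360.82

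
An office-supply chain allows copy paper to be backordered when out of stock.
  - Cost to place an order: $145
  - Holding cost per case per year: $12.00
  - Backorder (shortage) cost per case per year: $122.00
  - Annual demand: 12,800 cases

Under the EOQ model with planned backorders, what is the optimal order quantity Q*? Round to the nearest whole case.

Q* = √(2DS/H) · √((H + b)/b)
   = √(2 × 12,800 × 145 / 12) · √((12 + 122) / 122)
   = 556.177 × 1.0480 ≈ 582.89

583 cases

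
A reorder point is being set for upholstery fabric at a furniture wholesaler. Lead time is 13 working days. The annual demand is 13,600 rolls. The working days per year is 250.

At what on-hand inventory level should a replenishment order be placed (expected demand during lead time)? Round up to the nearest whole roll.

708 rolls

Daily demand d = 13,600 / 250 = 54.400 rolls/day
Demand during lead time = 54.400 × 13 = 707.20
Reorder point = 707.20 → round up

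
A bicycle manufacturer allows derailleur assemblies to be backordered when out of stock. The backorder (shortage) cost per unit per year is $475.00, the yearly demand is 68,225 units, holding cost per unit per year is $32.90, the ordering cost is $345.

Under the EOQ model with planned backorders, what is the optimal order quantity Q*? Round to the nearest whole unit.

1,237 units

Q* = √(2DS/H) · √((H + b)/b)
   = √(2 × 68,225 × 345 / 32.9) · √((32.9 + 475) / 475)
   = 1,196.185 × 1.0341 ≈ 1,236.92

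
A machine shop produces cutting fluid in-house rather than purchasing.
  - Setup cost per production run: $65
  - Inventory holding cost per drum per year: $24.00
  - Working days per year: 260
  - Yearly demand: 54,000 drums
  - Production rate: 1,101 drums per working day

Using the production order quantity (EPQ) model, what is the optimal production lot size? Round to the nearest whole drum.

d = 54,000/260 = 207.6923 drums/day;  effective holding cost H(1 − d/p) = 24·(1 − 207.6923/1101) = 19.47265
Q* = √(2DS / H_eff) = √(2·54,000·65 / 19.47265) ≈ 600.42

600 drums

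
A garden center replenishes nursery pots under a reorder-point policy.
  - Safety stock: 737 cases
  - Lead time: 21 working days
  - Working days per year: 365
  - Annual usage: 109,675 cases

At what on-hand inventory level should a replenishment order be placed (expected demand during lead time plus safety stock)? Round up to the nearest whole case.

Daily demand d = 109,675 / 365 = 300.479 cases/day
Demand during lead time = 300.479 × 21 = 6,310.07
Reorder point = 6,310.07 + 737 = 7,047.07 → round up

7,048 cases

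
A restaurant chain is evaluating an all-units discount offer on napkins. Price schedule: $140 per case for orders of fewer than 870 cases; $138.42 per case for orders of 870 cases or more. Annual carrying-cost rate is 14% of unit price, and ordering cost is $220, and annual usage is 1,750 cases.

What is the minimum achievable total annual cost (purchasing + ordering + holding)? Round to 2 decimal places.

H₁ = 14%×$140 = $19.6000;  H₂ = 14%×$138.42 = $19.3788
EOQ₁ = √(2×1,750×220/19.6000) = 198.21  (< 870, feasible at tier 1)
EOQ₂ = √(2×1,750×220/19.3788) = 199.33  (< 870 → use Q = 870 at tier-2 price)
TC(tier 1 (EOQ₁), Q≈198.2) = $248,884.84
TC(tier 2, Q≈870.0) = $251,107.31
Minimum at tier 1 (EOQ₁): $248,884.84

$248,884.84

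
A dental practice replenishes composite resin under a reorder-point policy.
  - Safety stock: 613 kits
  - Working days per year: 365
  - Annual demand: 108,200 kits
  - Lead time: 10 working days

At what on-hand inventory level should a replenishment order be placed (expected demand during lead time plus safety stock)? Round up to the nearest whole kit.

Daily demand d = 108,200 / 365 = 296.438 kits/day
Demand during lead time = 296.438 × 10 = 2,964.38
Reorder point = 2,964.38 + 613 = 3,577.38 → round up

3,578 kits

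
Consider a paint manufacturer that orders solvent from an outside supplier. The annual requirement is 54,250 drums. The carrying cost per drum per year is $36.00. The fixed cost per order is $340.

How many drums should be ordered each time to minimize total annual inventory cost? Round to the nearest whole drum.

1,012 drums

Optimal lot size Q* = (2 × 54,250 × $340 / $36)^½ ≈ 1,012.29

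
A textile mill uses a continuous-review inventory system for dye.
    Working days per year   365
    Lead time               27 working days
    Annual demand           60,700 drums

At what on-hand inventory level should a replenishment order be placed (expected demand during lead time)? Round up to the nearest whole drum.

Daily demand d = 60,700 / 365 = 166.301 drums/day
Demand during lead time = 166.301 × 27 = 4,490.14
Reorder point = 4,490.14 → round up

4,491 drums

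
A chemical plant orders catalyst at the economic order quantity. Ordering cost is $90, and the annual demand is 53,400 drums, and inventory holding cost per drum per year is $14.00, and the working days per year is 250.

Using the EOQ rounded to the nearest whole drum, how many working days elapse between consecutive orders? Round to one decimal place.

Q* = √(2·D·S / H) = √(2·53,400·90 / 14) = √686,571.4 ≈ 828.60 → Q = 829 drums
T = Q/D × 250 days = 829/53,400 × 250 = 3.881 days

3.9 days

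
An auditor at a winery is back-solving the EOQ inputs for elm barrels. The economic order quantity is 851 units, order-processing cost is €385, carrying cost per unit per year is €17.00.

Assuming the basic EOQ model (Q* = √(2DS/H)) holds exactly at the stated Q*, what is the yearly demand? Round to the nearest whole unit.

15,989 units per year

From Q* = √(2DS/H) ⇒ Q*² = 2DS/H.
D = Q²H / (2S) = 851² × 17 / (2 × 385) = 15,988.85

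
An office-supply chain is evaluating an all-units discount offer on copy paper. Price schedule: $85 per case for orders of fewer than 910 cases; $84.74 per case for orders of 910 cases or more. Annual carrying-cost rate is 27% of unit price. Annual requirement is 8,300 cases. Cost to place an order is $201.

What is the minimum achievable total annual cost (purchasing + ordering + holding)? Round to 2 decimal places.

$714,250.71

H₁ = 27%×$85 = $22.9500;  H₂ = 27%×$84.74 = $22.8798
EOQ₁ = √(2×8,300×201/22.9500) = 381.29  (< 910, feasible at tier 1)
EOQ₂ = √(2×8,300×201/22.8798) = 381.88  (< 910 → use Q = 910 at tier-2 price)
TC(tier 1 (EOQ₁), Q≈381.3) = $714,250.71
TC(tier 2, Q≈910.0) = $715,585.61
Minimum at tier 1 (EOQ₁): $714,250.71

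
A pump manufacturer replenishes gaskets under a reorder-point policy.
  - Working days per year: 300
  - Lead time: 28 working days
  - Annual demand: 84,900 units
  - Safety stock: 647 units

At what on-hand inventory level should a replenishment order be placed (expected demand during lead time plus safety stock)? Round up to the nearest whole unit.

8,571 units

Daily demand d = 84,900 / 300 = 283.000 units/day
Demand during lead time = 283.000 × 28 = 7,924.00
Reorder point = 7,924.00 + 647 = 8,571.00 → round up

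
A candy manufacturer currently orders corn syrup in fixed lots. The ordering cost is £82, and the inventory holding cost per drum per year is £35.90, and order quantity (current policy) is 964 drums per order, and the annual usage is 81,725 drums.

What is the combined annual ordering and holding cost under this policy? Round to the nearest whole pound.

£24,256

Annual ordering cost = (D/Q)·S = (81,725/964) × 82 = £6,951.71
Annual holding cost  = (Q/2)·H = (964/2) × 35.9 = £17,303.80
Total = £6,951.71 + £17,303.80 = £24,255.51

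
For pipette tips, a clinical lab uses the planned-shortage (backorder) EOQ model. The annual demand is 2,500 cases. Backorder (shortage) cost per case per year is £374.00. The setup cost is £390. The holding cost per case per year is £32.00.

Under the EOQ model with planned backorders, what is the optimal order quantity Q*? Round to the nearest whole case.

Q* = √(2DS/H) · √((H + b)/b)
   = √(2 × 2,500 × 390 / 32) · √((32 + 374) / 374)
   = 246.855 × 1.0419 ≈ 257.20

257 cases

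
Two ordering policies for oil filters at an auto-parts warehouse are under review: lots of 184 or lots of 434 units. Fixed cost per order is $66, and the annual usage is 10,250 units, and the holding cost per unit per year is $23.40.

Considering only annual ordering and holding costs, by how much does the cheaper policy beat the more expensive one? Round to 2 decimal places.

Annual cost at Q: ordering D·S/Q plus holding Q·H/2.
TC(184) = (10,250/184)×66 + (184/2)×23.4 = $5,829.43
TC(434) = (10,250/434)×66 + (434/2)×23.4 = $6,636.56
Cheaper: Q = 184.  Difference = $807.13

$807.13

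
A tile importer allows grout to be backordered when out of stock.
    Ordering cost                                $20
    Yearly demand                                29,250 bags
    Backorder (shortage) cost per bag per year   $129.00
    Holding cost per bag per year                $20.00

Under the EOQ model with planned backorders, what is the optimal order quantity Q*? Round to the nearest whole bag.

Basic EOQ = √(2·29,250·20/20) = 241.868
Backorder adjustment √((H+b)/b) = √((20+129)/129) = 1.0747
Q* = 241.868 × 1.0747 ≈ 259.94

260 bags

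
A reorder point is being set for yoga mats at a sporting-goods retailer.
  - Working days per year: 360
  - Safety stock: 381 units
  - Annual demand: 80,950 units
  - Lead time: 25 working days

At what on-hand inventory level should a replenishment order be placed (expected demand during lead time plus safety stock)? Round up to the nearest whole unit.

Daily demand d = 80,950 / 360 = 224.861 units/day
Demand during lead time = 224.861 × 25 = 5,621.53
Reorder point = 5,621.53 + 381 = 6,002.53 → round up

6,003 units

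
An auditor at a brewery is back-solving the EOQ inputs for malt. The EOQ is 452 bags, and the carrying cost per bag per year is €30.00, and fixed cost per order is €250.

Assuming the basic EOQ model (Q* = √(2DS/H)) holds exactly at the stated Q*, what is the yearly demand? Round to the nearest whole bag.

12,258 bags per year

EOQ relation: Q² = 2DS/H, so rearrange for the unknown.
D = Q²H / (2S) = 452² × 30 / (2 × 250) = 12,258.24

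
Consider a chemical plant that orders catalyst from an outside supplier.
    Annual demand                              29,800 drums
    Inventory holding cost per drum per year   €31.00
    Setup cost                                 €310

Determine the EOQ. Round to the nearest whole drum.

EOQ = √(2DS/H) = √(2 × 29,800 × 310 / 31)
    = √(596,000.00) ≈ 772.01

772 drums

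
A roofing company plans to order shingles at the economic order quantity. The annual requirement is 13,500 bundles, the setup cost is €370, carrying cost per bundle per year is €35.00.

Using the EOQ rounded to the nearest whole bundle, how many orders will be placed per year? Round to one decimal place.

25.3 orders per year

Q* = √(2·D·S / H) = √(2·13,500·370 / 35) = √285,428.6 ≈ 534.26 → Q = 534
N = D/Q = 13,500/534 ≈ 25.281 orders/yr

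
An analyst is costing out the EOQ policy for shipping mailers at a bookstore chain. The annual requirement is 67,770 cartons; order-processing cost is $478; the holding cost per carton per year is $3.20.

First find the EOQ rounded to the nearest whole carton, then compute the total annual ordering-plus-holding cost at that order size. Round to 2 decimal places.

$14,398.68

Q* = √(2·D·S / H) = √(2·67,770·478 / 3.2) = √20,246,287.5 ≈ 4,499.59 → Q = 4,500 cartons
Annual ordering cost = (D/Q)·S = (67,770/4,500) × 478 = $7,198.68
Annual holding cost  = (Q/2)·H = (4,500/2) × 3.2 = $7,200.00
Total = $7,198.68 + $7,200.00 = $14,398.68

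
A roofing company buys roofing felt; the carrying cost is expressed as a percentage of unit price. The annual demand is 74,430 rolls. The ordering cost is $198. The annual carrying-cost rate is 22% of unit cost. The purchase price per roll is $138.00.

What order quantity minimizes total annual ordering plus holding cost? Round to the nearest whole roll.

H = i·C = 0.22 × $138 = $30.3600 per roll-year
EOQ = √(2DS/H) = √(2 × 74,430 × 198 / 30.36)
    = √(970,826.09) ≈ 985.31

985 rolls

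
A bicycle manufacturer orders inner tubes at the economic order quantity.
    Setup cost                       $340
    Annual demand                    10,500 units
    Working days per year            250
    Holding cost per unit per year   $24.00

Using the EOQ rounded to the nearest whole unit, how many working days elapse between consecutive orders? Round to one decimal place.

EOQ = √(2DS/H) = √(2 × 10,500 × 340 / 24)
    = √(297,500.00) ≈ 545.44 → Q = 545 units
Days between orders = 250 / (D/Q) = 250 / 19.266 ≈ 12.976

13.0 days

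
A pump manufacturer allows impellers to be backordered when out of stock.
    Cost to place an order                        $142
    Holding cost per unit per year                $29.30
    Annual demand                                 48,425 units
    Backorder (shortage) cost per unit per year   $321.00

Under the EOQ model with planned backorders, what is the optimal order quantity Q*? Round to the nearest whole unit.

Q* = √(2DS/H) · √((H + b)/b)
   = √(2 × 48,425 × 142 / 29.3) · √((29.3 + 321) / 321)
   = 685.110 × 1.0446 ≈ 715.69

716 units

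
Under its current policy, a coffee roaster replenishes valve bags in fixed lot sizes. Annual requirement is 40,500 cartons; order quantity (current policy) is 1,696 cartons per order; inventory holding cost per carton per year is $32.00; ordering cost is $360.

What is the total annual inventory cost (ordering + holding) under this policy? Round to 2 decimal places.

Ordering: D/Q × S = 40,500/1,696 × $360 = $8,596.70
Holding:  Q/2 × H = 1,696/2 × $32 = $27,136.00
Total = $8,596.70 + $27,136.00 = $35,732.70

$35,732.70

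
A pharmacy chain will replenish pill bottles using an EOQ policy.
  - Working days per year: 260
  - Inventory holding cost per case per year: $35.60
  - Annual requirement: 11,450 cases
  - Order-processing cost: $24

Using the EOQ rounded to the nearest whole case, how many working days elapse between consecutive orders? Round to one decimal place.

Q* = √(2·D·S / H) = √(2·11,450·24 / 35.6) = √15,438.2 ≈ 124.25 → Q = 124 cases
T = Q/D × 260 days = 124/11,450 × 260 = 2.816 days

2.8 days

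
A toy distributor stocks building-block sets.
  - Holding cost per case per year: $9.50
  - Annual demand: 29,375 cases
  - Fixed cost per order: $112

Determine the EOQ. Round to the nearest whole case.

EOQ = √(2DS/H) = √(2 × 29,375 × 112 / 9.5)
    = √(692,631.58) ≈ 832.24

832 cases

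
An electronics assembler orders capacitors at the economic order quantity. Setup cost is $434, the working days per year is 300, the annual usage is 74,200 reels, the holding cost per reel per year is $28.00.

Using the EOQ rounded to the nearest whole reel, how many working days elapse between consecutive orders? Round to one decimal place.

6.1 days

Optimal lot size Q* = (2 × 74,200 × $434 / $28)^½ ≈ 1,516.64 → Q = 1,517 reels
Days between orders = 300 / (D/Q) = 300 / 48.912 ≈ 6.133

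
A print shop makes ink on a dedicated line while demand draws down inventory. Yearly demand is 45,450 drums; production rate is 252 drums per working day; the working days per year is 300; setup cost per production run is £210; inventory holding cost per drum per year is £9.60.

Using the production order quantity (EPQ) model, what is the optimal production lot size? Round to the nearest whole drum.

2,233 drums

d = 45,450/300 = 151.5000 drums/day;  effective holding cost H(1 − d/p) = 9.6·(1 − 151.5000/252) = 3.82857
Q* = √(2DS / H_eff) = √(2·45,450·210 / 3.82857) ≈ 2,232.92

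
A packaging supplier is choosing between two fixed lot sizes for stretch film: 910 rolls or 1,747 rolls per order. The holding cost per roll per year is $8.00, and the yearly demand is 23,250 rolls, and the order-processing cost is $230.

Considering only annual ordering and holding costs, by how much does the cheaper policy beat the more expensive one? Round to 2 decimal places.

$532.59

Annual cost at Q: ordering D·S/Q plus holding Q·H/2.
TC(910) = (23,250/910)×230 + (910/2)×8 = $9,516.37
TC(1,747) = (23,250/1,747)×230 + (1,747/2)×8 = $10,048.96
Cheaper: Q = 910.  Difference = $532.59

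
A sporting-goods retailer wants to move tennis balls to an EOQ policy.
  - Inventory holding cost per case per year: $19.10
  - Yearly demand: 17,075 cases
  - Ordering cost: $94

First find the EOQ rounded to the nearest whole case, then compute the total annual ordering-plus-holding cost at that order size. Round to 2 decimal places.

$7,830.26

2DS/H = 2·17,075·94/19.1 = 168,068.06
EOQ = √168,068.06 ≈ 409.96 → Q = 410 cases
Ordering: D/Q × S = 17,075/410 × $94 = $3,914.76
Holding:  Q/2 × H = 410/2 × $19.1 = $3,915.50
Total = $3,914.76 + $3,915.50 = $7,830.26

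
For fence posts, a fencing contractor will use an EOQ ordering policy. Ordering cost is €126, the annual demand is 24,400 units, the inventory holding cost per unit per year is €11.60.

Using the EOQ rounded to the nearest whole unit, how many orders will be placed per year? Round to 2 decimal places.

Q* = √(2·D·S / H) = √(2·24,400·126 / 11.6) = √530,069.0 ≈ 728.06 → Q = 728
Orders per year = D/Q = 24,400 / 728 = 33.516

33.52 orders per year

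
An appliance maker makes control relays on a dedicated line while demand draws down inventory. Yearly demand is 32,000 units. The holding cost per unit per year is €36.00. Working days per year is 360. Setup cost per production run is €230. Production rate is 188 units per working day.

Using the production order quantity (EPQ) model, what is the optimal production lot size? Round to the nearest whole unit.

881 units

Daily demand d = 32,000/360 = 88.889; p = 188; 1 − d/p = 0.52719
EPQ = √(2DS / (H(1 − d/p)))
    = √(2 × 32,000 × 230 / (36 × 0.52719)) ≈ 880.68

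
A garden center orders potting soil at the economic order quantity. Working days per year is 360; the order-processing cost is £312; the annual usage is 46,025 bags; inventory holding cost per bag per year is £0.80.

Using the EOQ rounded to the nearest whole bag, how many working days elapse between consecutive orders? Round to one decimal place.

46.9 days

Optimal lot size Q* = (2 × 46,025 × £312 / £0.8)^½ ≈ 5,991.62 → Q = 5,992 bags
Cycle time = (working days × Q)/D = (360 × 5,992) / 46,025 = 46.868 days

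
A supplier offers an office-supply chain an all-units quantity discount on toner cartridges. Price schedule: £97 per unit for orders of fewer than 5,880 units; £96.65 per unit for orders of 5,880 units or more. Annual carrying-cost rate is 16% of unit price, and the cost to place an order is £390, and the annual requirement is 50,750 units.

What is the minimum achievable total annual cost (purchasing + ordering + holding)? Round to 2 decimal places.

H₁ = 16%×£97 = £15.5200;  H₂ = 16%×£96.65 = £15.4640
EOQ₁ = √(2×50,750×390/15.5200) = 1,597.05  (< 5,880, feasible at tier 1)
EOQ₂ = √(2×50,750×390/15.4640) = 1,599.94  (< 5,880 → use Q = 5,880 at tier-2 price)
TC(tier 1 (EOQ₁), Q≈1,597.1) = £4,947,536.27
TC(tier 2, Q≈5,880.0) = £4,953,817.73
Minimum at tier 1 (EOQ₁): £4,947,536.27

£4,947,536.27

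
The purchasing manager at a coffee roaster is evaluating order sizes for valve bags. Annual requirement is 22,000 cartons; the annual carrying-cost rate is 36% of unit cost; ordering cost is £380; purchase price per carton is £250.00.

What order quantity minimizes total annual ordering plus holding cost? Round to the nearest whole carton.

431 cartons

H = i·C = 0.36 × £250 = £90.0000 per carton-year
2DS/H = 2·22,000·380/90 = 185,777.78
EOQ = √185,777.78 ≈ 431.02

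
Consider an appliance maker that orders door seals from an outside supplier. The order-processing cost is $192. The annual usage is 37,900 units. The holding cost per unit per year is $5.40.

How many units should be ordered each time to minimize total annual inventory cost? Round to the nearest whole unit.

Q* = √(2·D·S / H) = √(2·37,900·192 / 5.4) = √2,695,111.1 ≈ 1,641.68

1,642 units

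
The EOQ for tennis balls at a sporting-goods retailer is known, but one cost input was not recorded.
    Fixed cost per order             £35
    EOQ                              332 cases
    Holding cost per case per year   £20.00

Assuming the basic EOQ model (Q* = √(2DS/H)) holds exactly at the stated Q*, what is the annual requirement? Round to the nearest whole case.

31,493 cases per year

Since Q* = (2DS/H)^½, squaring gives Q*²·H = 2DS.
D = Q²H / (2S) = 332² × 20 / (2 × 35) = 31,492.57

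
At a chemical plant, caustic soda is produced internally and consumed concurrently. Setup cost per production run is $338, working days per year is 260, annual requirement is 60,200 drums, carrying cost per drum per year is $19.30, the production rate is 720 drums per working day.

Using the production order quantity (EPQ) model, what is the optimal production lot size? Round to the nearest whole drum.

1,763 drums

d = 60,200/260 = 231.5385 drums/day;  effective holding cost H(1 − d/p) = 19.3·(1 − 231.5385/720) = 13.09348
Q* = √(2DS / H_eff) = √(2·60,200·338 / 13.09348) ≈ 1,762.97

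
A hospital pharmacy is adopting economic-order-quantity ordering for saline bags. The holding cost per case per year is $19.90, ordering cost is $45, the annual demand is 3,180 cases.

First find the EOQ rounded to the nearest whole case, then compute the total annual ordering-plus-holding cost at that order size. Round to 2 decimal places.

$2,386.50

EOQ = √(2DS/H) = √(2 × 3,180 × 45 / 19.9)
    = √(14,381.91) ≈ 119.92 → Q = 120 cases
Annual ordering cost = (D/Q)·S = (3,180/120) × 45 = $1,192.50
Annual holding cost  = (Q/2)·H = (120/2) × 19.9 = $1,194.00
Total = $1,192.50 + $1,194.00 = $2,386.50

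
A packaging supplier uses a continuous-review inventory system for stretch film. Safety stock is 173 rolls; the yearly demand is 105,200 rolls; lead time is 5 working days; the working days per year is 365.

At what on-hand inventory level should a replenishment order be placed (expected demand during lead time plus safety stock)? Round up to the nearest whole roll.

1,615 rolls

Daily demand d = 105,200 / 365 = 288.219 rolls/day
Demand during lead time = 288.219 × 5 = 1,441.10
Reorder point = 1,441.10 + 173 = 1,614.10 → round up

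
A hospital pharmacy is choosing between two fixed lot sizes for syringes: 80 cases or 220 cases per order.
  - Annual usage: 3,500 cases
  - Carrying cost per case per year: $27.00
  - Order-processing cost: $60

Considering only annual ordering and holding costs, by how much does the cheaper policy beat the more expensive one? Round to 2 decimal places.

$219.55

For each Q, cost = (D/Q)·S + (Q/2)·H.
TC(80) = (3,500/80)×60 + (80/2)×27 = $3,705.00
TC(220) = (3,500/220)×60 + (220/2)×27 = $3,924.55
|ΔTC| = |$3,705.00 − $3,924.55| = $219.55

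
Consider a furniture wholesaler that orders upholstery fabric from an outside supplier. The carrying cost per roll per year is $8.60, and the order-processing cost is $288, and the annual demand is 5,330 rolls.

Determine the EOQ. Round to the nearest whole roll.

Q* = √(2·D·S / H) = √(2·5,330·288 / 8.6) = √356,986.0 ≈ 597.48

597 rolls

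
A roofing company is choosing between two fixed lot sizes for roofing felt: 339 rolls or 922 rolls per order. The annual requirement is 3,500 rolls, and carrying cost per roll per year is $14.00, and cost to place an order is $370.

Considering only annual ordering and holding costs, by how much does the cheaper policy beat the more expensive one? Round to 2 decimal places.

$1,665.50

For each Q, cost = (D/Q)·S + (Q/2)·H.
TC(339) = (3,500/339)×370 + (339/2)×14 = $6,193.06
TC(922) = (3,500/922)×370 + (922/2)×14 = $7,858.56
|ΔTC| = |$6,193.06 − $7,858.56| = $1,665.50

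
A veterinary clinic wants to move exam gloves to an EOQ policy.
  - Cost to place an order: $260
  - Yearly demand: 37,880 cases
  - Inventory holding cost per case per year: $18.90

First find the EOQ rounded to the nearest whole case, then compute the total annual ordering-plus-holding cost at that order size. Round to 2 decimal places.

$19,294.68

EOQ = √(2DS/H) = √(2 × 37,880 × 260 / 18.9)
    = √(1,042,201.06) ≈ 1,020.88 → Q = 1,021 cases
Ordering: D/Q × S = 37,880/1,021 × $260 = $9,646.23
Holding:  Q/2 × H = 1,021/2 × $18.9 = $9,648.45
Total = $9,646.23 + $9,648.45 = $19,294.68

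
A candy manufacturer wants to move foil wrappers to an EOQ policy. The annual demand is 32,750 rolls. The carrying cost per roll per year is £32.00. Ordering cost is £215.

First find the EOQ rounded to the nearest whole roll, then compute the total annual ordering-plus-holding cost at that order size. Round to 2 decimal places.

£21,228.29

Optimal lot size Q* = (2 × 32,750 × £215 / £32)^½ ≈ 663.38 → Q = 663 rolls
Annual ordering cost = (D/Q)·S = (32,750/663) × 215 = £10,620.29
Annual holding cost  = (Q/2)·H = (663/2) × 32 = £10,608.00
Total = £10,620.29 + £10,608.00 = £21,228.29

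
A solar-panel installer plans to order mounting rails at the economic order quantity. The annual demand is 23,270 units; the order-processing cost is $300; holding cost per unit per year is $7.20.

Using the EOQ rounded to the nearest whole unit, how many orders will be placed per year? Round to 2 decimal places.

16.70 orders per year

Optimal lot size Q* = (2 × 23,270 × $300 / $7.2)^½ ≈ 1,392.54 → Q = 1,393
N = D/Q = 23,270/1,393 ≈ 16.705 orders/yr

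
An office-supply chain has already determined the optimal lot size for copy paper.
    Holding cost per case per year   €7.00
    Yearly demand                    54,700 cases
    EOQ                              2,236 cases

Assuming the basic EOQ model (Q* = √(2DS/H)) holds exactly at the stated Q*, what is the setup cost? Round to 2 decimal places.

€319.91

EOQ relation: Q² = 2DS/H, so rearrange for the unknown.
S = Q²H / (2D) = 2,236² × 7 / (2 × 54,700) = 319.9074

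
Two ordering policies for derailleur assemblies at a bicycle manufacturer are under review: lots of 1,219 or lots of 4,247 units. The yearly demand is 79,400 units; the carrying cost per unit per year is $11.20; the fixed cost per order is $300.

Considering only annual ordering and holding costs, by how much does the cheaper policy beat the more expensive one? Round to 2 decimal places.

$3,024.86

TC(Q) = (D/Q)S + (Q/2)H
TC(1,219) = (79,400/1,219)×300 + (1,219/2)×11.2 = $26,367.01
TC(4,247) = (79,400/4,247)×300 + (4,247/2)×11.2 = $29,391.86
Lots of 1,219 are cheaper by $3,024.86.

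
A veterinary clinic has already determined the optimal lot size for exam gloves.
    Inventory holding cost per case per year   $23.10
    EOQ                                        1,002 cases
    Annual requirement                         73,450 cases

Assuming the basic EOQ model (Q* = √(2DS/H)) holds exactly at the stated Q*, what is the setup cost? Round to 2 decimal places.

$157.88

From Q* = √(2DS/H) ⇒ Q*² = 2DS/H.
S = Q²H / (2D) = 1,002² × 23.1 / (2 × 73,450) = 157.8795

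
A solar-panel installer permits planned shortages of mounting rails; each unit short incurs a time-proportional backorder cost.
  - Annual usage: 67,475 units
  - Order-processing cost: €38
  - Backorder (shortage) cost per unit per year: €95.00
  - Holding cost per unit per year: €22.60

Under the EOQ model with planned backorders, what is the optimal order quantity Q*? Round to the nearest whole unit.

Basic EOQ = √(2·67,475·38/22.6) = 476.348
Backorder adjustment √((H+b)/b) = √((22.6+95)/95) = 1.1126
Q* = 476.348 × 1.1126 ≈ 529.99

530 units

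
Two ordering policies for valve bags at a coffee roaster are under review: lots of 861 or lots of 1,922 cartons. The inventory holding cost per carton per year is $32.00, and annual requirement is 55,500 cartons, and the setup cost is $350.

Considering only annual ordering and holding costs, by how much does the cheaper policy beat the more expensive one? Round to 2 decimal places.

Annual cost at Q: ordering D·S/Q plus holding Q·H/2.
TC(861) = (55,500/861)×350 + (861/2)×32 = $36,336.98
TC(1,922) = (55,500/1,922)×350 + (1,922/2)×32 = $40,858.66
Lots of 861 are cheaper by $4,521.68.

$4,521.68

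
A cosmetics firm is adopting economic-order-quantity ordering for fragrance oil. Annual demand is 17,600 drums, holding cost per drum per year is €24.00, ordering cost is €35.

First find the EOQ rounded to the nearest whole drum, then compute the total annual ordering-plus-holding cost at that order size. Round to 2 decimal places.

EOQ = √(2DS/H) = √(2 × 17,600 × 35 / 24)
    = √(51,333.33) ≈ 226.57 → Q = 227 drums
Ordering: D/Q × S = 17,600/227 × €35 = €2,713.66
Holding:  Q/2 × H = 227/2 × €24 = €2,724.00
Total = €2,713.66 + €2,724.00 = €5,437.66

€5,437.66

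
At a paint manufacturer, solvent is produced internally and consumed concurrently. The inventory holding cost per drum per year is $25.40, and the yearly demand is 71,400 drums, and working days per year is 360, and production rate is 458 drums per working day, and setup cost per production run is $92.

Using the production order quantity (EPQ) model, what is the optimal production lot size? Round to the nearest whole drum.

d = 71,400/360 = 198.3333 drums/day;  effective holding cost H(1 − d/p) = 25.4·(1 − 198.3333/458) = 14.40073
Q* = √(2DS / H_eff) = √(2·71,400·92 / 14.40073) ≈ 955.14

955 drums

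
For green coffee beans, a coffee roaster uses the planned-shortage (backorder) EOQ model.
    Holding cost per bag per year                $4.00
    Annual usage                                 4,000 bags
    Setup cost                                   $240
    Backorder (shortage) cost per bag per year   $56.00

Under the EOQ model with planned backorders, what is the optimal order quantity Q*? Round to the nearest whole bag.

717 bags

Q* = √(2DS/H) · √((H + b)/b)
   = √(2 × 4,000 × 240 / 4) · √((4 + 56) / 56)
   = 692.820 × 1.0351 ≈ 717.14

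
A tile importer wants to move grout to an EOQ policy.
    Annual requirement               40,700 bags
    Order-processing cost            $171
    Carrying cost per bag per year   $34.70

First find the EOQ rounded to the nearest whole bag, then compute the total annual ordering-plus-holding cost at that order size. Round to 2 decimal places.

$21,977.34

Q* = √(2·D·S / H) = √(2·40,700·171 / 34.7) = √401,135.4 ≈ 633.35 → Q = 633 bags
Ordering: D/Q × S = 40,700/633 × $171 = $10,994.79
Holding:  Q/2 × H = 633/2 × $34.7 = $10,982.55
Total = $10,994.79 + $10,982.55 = $21,977.34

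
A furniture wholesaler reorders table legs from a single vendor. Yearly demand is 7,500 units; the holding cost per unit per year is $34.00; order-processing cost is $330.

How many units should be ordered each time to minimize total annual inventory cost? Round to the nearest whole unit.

382 units

Optimal lot size Q* = (2 × 7,500 × $330 / $34)^½ ≈ 381.56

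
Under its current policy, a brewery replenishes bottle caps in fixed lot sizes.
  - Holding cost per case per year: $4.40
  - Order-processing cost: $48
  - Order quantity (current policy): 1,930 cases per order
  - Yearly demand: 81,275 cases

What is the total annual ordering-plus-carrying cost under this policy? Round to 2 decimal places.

Annual ordering cost = (D/Q)·S = (81,275/1,930) × 48 = $2,021.35
Annual holding cost  = (Q/2)·H = (1,930/2) × 4.4 = $4,246.00
Total = $2,021.35 + $4,246.00 = $6,267.35

$6,267.35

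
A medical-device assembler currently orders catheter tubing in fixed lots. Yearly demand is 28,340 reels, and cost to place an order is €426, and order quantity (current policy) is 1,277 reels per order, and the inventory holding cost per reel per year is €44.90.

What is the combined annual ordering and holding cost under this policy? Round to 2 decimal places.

€38,122.71

Orders/yr = 28,340/1,277 = 22.193; ordering cost = 22.193 × €426 = €9,454.06
Average inventory = 1,277/2 = 638.5; holding cost = 638.5 × €44.9 = €28,668.65
Total = €9,454.06 + €28,668.65 = €38,122.71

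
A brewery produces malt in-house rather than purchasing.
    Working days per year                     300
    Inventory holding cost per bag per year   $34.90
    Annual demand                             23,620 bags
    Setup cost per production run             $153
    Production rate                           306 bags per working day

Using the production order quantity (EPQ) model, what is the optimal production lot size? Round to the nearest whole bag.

528 bags

Daily demand d = 23,620/300 = 78.733; p = 306; 1 − d/p = 0.74270
EPQ = √(2DS / (H(1 − d/p)))
    = √(2 × 23,620 × 153 / (34.9 × 0.74270)) ≈ 528.06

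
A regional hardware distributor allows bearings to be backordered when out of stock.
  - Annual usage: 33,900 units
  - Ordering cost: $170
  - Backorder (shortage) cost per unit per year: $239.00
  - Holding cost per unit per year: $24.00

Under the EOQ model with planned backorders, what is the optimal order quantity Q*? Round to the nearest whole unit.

727 units

Basic EOQ = √(2·33,900·170/24) = 693.001
Backorder adjustment √((H+b)/b) = √((24+239)/239) = 1.0490
Q* = 693.001 × 1.0490 ≈ 726.96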